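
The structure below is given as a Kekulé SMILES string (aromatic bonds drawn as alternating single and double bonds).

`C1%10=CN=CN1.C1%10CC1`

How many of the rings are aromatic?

The SMILES encodes a five-membered ring with nitrogens at positions 1 and 3 (one bearing H, one in a C=N bond) and two double bonds; a three-membered saturated carbon ring.
The 5-membered ring with two nitrogens (one N–H, one =N–) is planar and fully conjugated; 2 ring double bonds (4 π electrons) plus a heteroatom lone pair (2) give 6 π electrons. 6 = 4(1)+2, so it is aromatic (imidazole).
The 3-membered ring has only sp³ atoms, so it is not fully conjugated — not aromatic (cyclopropane).
1 of the 2 rings is aromatic. Total: 1.

1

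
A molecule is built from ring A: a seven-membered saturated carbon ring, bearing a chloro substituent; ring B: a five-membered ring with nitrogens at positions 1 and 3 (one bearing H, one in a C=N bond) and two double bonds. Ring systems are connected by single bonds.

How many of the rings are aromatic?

1

Ring A has only sp³ atoms, so it is not fully conjugated — not aromatic (cycloheptane).
Ring B is fully conjugated (every ring atom contributes a p orbital); 2 ring double bonds (4 π electrons) plus a heteroatom lone pair (2) give 6 π electrons. Since 6 = 4n+2 (n=1), ring B is aromatic (imidazole).
Aromatic: B. Total: 1.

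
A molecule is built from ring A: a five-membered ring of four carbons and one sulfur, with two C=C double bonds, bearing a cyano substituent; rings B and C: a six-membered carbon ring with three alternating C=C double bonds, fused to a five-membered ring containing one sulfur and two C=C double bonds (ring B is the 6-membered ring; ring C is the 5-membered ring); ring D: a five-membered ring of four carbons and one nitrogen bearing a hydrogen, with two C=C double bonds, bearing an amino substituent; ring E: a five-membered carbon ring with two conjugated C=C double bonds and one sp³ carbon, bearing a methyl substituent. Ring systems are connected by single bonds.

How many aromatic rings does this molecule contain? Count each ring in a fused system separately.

4

Ring A has a continuous p-orbital overlap around the ring; 2 ring double bonds (4 π electrons) plus a heteroatom lone pair (2) give 6 π electrons. 6 = 4(1)+2, so ring A is aromatic (thiophene).
Rings B and C form a fused bicyclic system (with one sulfur) with 9 sp² atoms and 10 π electrons from ring double bonds plus a heteroatom lone pair. 10 = 4(2)+2, so the system is aromatic and both rings count as aromatic (benzothiophene).
Ring D has a continuous p-orbital overlap around the ring; 2 ring double bonds (4 π electrons) plus a heteroatom lone pair (2) give 6 π electrons. 6 = 4(1)+2, so ring D is aromatic (pyrrole).
Ring E has one sp³ carbon, so it is not fully conjugated — not aromatic (cyclopentadiene).
Aromatic: A, B, C, D. Total: 4.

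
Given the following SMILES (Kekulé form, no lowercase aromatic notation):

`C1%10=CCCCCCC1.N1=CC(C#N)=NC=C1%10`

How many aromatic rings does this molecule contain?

The SMILES encodes an eight-membered carbon ring with one C=C double bond; a six-membered ring with nitrogens at positions 1 and 4 and three alternating double bonds.
The 8-membered ring has six sp³ carbons, so it is not fully conjugated — not aromatic (cyclooctene).
The 6-membered ring with two nitrogens (1,4) is planar and fully conjugated; 3 ring double bonds give 6 π electrons. Since 6 = 4n+2 (n=1), it is aromatic (pyrazine).
1 of the 2 rings is aromatic. Total: 1.

1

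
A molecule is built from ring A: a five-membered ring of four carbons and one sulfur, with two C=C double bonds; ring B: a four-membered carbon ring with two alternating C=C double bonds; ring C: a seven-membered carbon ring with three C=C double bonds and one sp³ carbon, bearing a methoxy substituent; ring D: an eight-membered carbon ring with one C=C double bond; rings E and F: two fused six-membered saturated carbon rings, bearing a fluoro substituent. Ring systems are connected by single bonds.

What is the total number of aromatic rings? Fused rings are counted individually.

1

Ring A has a continuous p-orbital overlap around the ring; 2 ring double bonds (4 π electrons) plus a heteroatom lone pair (2) give 6 π electrons. 6 = 4(1)+2, so ring A is aromatic (thiophene).
Ring B has only sp² ring atoms; a planar conformation would have a fully conjugated π system of 4 electrons. But 4 = 4(1), which is 4n not 4n+2, so ring B is not aromatic (cyclobutadiene) — cyclobutadiene is antiaromatic and distorts to a rectangle.
Ring C has one sp³ carbon, so it is not fully conjugated — not aromatic (cycloheptatriene).
Ring D has six sp³ carbons, so it is not fully conjugated — not aromatic (cyclooctene).
Ring E has only sp³ atoms, so it is not fully conjugated — not aromatic (cyclohexane ring).
Ring F has only sp³ atoms, so it is not fully conjugated — not aromatic (cyclohexane ring).
Aromatic: A. Total: 1.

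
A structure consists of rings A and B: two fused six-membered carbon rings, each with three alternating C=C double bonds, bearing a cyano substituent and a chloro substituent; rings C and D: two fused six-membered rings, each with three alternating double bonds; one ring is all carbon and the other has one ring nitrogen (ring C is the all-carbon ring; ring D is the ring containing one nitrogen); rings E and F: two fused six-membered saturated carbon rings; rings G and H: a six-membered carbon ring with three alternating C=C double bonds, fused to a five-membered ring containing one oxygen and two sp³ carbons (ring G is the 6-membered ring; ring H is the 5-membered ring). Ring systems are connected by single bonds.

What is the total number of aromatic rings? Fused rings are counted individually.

Rings A and B form a fused bicyclic system with 10 sp² atoms and 10 π electrons from ring double bonds. 10 = 4(2)+2, so the system is aromatic and both rings count as aromatic (naphthalene).
Rings C and D form a fused bicyclic system (with one nitrogen) with 10 sp² atoms and 10 π electrons from ring double bonds. 10 = 4(2)+2, so the system is aromatic and both rings count as aromatic (quinoline).
Ring E has only sp³ atoms, so it is not fully conjugated — not aromatic (cyclohexane ring).
Ring F has only sp³ atoms, so it is not fully conjugated — not aromatic (cyclohexane ring).
Ring G is planar and fully conjugated; 3 ring double bonds give 6 π electrons. That satisfies 4n+2 with n=1, so ring G is aromatic (benzene ring).
Ring H has two sp³ carbons, so it is not fully conjugated — not aromatic (oxolane ring).
Aromatic: A, B, C, D, G. Total: 5.

5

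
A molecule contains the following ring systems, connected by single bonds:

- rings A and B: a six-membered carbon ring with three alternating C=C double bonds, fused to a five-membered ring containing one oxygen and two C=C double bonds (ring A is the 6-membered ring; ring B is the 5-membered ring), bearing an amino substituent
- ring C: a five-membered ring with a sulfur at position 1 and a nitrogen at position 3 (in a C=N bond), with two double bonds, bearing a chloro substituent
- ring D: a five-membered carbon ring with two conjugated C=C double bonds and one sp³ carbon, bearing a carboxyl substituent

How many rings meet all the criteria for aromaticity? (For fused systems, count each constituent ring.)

Rings A and B form a fused bicyclic system (with one oxygen) with 9 sp² atoms and 10 π electrons from ring double bonds plus a heteroatom lone pair. 10 = 4(2)+2, so the system is aromatic and both rings count as aromatic (benzofuran).
Ring C is planar and fully conjugated; 2 ring double bonds (4 π electrons) plus a heteroatom lone pair (2) give 6 π electrons. That satisfies 4n+2 with n=1, so ring C is aromatic (thiazole).
Ring D has one sp³ carbon, so it is not fully conjugated — not aromatic (cyclopentadiene).
Aromatic: A, B, C. Total: 3.

3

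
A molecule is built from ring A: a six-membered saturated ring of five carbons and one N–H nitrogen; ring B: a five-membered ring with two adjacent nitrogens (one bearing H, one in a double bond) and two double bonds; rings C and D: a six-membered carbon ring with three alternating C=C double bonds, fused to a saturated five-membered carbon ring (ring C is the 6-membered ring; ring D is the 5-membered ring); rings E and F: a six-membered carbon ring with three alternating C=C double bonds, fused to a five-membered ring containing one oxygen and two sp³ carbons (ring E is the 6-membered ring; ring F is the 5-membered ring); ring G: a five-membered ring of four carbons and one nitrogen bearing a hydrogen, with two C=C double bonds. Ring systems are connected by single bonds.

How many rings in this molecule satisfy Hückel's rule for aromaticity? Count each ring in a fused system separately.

Ring A has only sp³ atoms, so it is not fully conjugated — not aromatic (piperidine).
Ring B is planar and fully conjugated; 2 ring double bonds (4 π electrons) plus a heteroatom lone pair (2) give 6 π electrons. 6 = 4(1)+2, so ring B is aromatic (pyrazole).
Ring C is planar and fully conjugated; 3 ring double bonds give 6 π electrons. That satisfies 4n+2 with n=1, so ring C is aromatic (benzene ring).
Ring D has three sp³ carbons, so it is not fully conjugated — not aromatic (cyclopentane ring).
Ring E is fully conjugated (every ring atom contributes a p orbital); 3 ring double bonds give 6 π electrons. Since 6 = 4n+2 (n=1), ring E is aromatic (benzene ring).
Ring F has two sp³ carbons, so it is not fully conjugated — not aromatic (oxolane ring).
Ring G has a continuous p-orbital overlap around the ring; 2 ring double bonds (4 π electrons) plus a heteroatom lone pair (2) give 6 π electrons. Since 6 = 4n+2 (n=1), ring G is aromatic (pyrrole).
Aromatic: B, C, E, G. Total: 4.

4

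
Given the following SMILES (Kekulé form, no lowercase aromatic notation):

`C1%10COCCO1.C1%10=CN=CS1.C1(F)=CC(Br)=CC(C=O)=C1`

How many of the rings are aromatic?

The SMILES encodes a six-membered saturated ring with oxygens at positions 1 and 4; a five-membered ring with a sulfur at position 1 and a nitrogen at position 3 (in a C=N bond), with two double bonds; a six-membered carbon ring with three alternating C=C double bonds.
The 6-membered ring with two oxygens (1,4) has only sp³ atoms, so it is not fully conjugated — not aromatic (1,4-dioxane).
The 5-membered ring with one sulfur and one =N– has a continuous p-orbital overlap around the ring; 2 ring double bonds (4 π electrons) plus a heteroatom lone pair (2) give 6 π electrons. 6 = 4(1)+2, so it is aromatic (thiazole).
The 6-membered ring is planar and fully conjugated; 3 ring double bonds give 6 π electrons. That satisfies 4n+2 with n=1, so it is aromatic (benzene).
2 of the 3 rings are aromatic. Total: 2.

2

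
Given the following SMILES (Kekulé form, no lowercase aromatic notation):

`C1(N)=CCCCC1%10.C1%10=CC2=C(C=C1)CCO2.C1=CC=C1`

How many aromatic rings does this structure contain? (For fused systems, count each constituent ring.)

1

The SMILES encodes a six-membered carbon ring with one C=C double bond; a six-membered carbon ring with three alternating C=C double bonds, fused to a five-membered ring containing one oxygen and two sp³ carbons; a four-membered carbon ring with two alternating C=C double bonds.
The 6-membered ring has four sp³ carbons, so it is not fully conjugated — not aromatic (cyclohexene).
The second 6-membered ring is fully conjugated (every ring atom contributes a p orbital); 3 ring double bonds give 6 π electrons. That satisfies 4n+2 with n=1, so it is aromatic (benzene ring).
The 5-membered ring with one oxygen has two sp³ carbons, so it is not fully conjugated — not aromatic (oxolane ring).
The 4-membered ring has only sp² ring atoms; a planar conformation would have a fully conjugated π system of 4 electrons. But 4 = 4(1), which is 4n not 4n+2, so it is not aromatic (cyclobutadiene) — cyclobutadiene is antiaromatic and distorts to a rectangle.
1 of the 4 rings is aromatic. Total: 1.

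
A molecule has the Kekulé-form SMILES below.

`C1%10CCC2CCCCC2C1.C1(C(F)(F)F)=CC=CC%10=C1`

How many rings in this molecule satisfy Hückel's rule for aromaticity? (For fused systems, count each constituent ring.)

1

The SMILES encodes two fused six-membered saturated carbon rings; a six-membered carbon ring with three alternating C=C double bonds.
The 6-membered ring has only sp³ atoms, so it is not fully conjugated — not aromatic (cyclohexane ring).
The second 6-membered ring has only sp³ atoms, so it is not fully conjugated — not aromatic (cyclohexane ring).
The third 6-membered ring is planar and fully conjugated; 3 ring double bonds give 6 π electrons. Since 6 = 4n+2 (n=1), it is aromatic (benzene).
1 of the 3 rings is aromatic. Total: 1.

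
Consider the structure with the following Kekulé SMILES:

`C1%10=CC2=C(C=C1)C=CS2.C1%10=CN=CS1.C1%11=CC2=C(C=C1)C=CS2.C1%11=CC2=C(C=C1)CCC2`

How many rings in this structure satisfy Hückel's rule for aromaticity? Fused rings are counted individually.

6

The SMILES encodes a six-membered carbon ring with three alternating C=C double bonds, fused to a five-membered ring containing one sulfur and two C=C double bonds; a five-membered ring with a sulfur at position 1 and a nitrogen at position 3 (in a C=N bond), with two double bonds; a six-membered carbon ring with three alternating C=C double bonds, fused to a five-membered ring containing one sulfur and two C=C double bonds; a six-membered carbon ring with three alternating C=C double bonds, fused to a saturated five-membered carbon ring.
The fused 6/5-membered bicyclic (with one sulfur) is a single π system with 9 sp² atoms and 10 π electrons from ring double bonds plus a heteroatom lone pair. 10 = 4(2)+2, so the system is aromatic and both rings count as aromatic (benzothiophene).
The 5-membered ring with one sulfur and one =N– has a continuous p-orbital overlap around the ring; 2 ring double bonds (4 π electrons) plus a heteroatom lone pair (2) give 6 π electrons. 6 = 4(1)+2, so it is aromatic (thiazole).
The fused 6/5-membered bicyclic (with one sulfur) is a single π system with 9 sp² atoms and 10 π electrons from ring double bonds plus a heteroatom lone pair. 10 = 4(2)+2, so the system is aromatic and both rings count as aromatic (benzothiophene).
The 6-membered ring has a continuous p-orbital overlap around the ring; 3 ring double bonds give 6 π electrons. 6 = 4(1)+2, so it is aromatic (benzene ring).
The 5-membered ring has three sp³ carbons, so it is not fully conjugated — not aromatic (cyclopentane ring).
6 of the 7 rings are aromatic. Total: 6.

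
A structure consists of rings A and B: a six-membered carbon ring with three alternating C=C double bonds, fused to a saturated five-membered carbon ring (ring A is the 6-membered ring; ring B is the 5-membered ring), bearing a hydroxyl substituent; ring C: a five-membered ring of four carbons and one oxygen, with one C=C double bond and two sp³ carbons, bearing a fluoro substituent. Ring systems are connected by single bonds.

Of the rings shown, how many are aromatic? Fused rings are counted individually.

Ring A is planar and fully conjugated; 3 ring double bonds give 6 π electrons. That satisfies 4n+2 with n=1, so ring A is aromatic (benzene ring).
Ring B has three sp³ carbons, so it is not fully conjugated — not aromatic (cyclopentane ring).
Ring C has two sp³ carbons, so it is not fully conjugated — not aromatic (2,3-dihydrofuran).
Aromatic: A. Total: 1.

1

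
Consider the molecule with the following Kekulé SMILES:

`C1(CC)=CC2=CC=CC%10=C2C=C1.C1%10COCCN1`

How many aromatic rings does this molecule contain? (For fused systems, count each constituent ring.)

The SMILES encodes two fused six-membered carbon rings, each with three alternating C=C double bonds; a six-membered saturated ring with an oxygen and an N–H nitrogen at positions 1 and 4.
The fused 6/6-membered bicyclic is a single π system with 10 sp² atoms and 10 π electrons from ring double bonds. 10 = 4(2)+2, so the system is aromatic and both rings count as aromatic (naphthalene).
The 6-membered ring with one oxygen and one N–H (1,4) has only sp³ atoms, so it is not fully conjugated — not aromatic (morpholine).
2 of the 3 rings are aromatic. Total: 2.

2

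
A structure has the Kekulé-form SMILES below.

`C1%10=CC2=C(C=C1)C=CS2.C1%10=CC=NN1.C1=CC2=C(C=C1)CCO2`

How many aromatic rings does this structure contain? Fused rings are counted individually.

The SMILES encodes a six-membered carbon ring with three alternating C=C double bonds, fused to a five-membered ring containing one sulfur and two C=C double bonds; a five-membered ring with two adjacent nitrogens (one bearing H, one in a double bond) and two double bonds; a six-membered carbon ring with three alternating C=C double bonds, fused to a five-membered ring containing one oxygen and two sp³ carbons.
The fused 6/5-membered bicyclic (with one sulfur) is a single π system with 9 sp² atoms and 10 π electrons from ring double bonds plus a heteroatom lone pair. 10 = 4(2)+2, so the system is aromatic and both rings count as aromatic (benzothiophene).
The 5-membered ring with two adjacent nitrogens (one N–H, one =N–) is fully conjugated (every ring atom contributes a p orbital); 2 ring double bonds (4 π electrons) plus a heteroatom lone pair (2) give 6 π electrons. 6 = 4(1)+2, so it is aromatic (pyrazole).
The 6-membered ring has a continuous p-orbital overlap around the ring; 3 ring double bonds give 6 π electrons. 6 = 4(1)+2, so it is aromatic (benzene ring).
The 5-membered ring with one oxygen has two sp³ carbons, so it is not fully conjugated — not aromatic (oxolane ring).
4 of the 5 rings are aromatic. Total: 4.

4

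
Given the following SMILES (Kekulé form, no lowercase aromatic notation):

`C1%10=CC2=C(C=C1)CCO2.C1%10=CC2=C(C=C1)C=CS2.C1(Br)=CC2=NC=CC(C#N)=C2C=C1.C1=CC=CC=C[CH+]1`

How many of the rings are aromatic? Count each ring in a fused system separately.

The SMILES encodes a six-membered carbon ring with three alternating C=C double bonds, fused to a five-membered ring containing one oxygen and two sp³ carbons; a six-membered carbon ring with three alternating C=C double bonds, fused to a five-membered ring containing one sulfur and two C=C double bonds; two fused six-membered rings, each with three alternating double bonds; one ring is all carbon and the other has one ring nitrogen; a seven-membered all-carbon ring bearing a positive charge on one carbon, with three C=C double bonds.
The 6-membered ring is fully conjugated (every ring atom contributes a p orbital); 3 ring double bonds give 6 π electrons. Since 6 = 4n+2 (n=1), it is aromatic (benzene ring).
The 5-membered ring with one oxygen has two sp³ carbons, so it is not fully conjugated — not aromatic (oxolane ring).
The fused 6/5-membered bicyclic (with one sulfur) is a single π system with 9 sp² atoms and 10 π electrons from ring double bonds plus a heteroatom lone pair. 10 = 4(2)+2, so the system is aromatic and both rings count as aromatic (benzothiophene).
The fused 6/6-membered bicyclic (with one nitrogen) is a single π system with 10 sp² atoms and 10 π electrons from ring double bonds. 10 = 4(2)+2, so the system is aromatic and both rings count as aromatic (quinoline).
The 7-membered ring has a continuous p-orbital overlap around the ring; 3 ring double bonds (6 π electrons) plus the carbocation's empty p orbital (0, but keeps the ring conjugated) give 6 π electrons. That satisfies 4n+2 with n=1, so it is aromatic (tropylium cation).
6 of the 7 rings are aromatic. Total: 6.

6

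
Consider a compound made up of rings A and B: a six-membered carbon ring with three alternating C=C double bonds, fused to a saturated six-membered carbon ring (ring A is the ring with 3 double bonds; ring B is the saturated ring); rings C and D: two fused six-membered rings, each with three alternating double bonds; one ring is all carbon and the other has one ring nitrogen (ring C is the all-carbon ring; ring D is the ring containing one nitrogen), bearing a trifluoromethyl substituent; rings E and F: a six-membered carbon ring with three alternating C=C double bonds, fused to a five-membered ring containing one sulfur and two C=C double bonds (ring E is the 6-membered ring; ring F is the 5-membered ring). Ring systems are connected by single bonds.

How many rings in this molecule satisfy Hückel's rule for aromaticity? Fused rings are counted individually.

Ring A is planar and fully conjugated; 3 ring double bonds give 6 π electrons. That satisfies 4n+2 with n=1, so ring A is aromatic (benzene ring).
Ring B has four sp³ carbons, so it is not fully conjugated — not aromatic (cyclohexane ring).
Rings C and D form a fused bicyclic system (with one nitrogen) with 10 sp² atoms and 10 π electrons from ring double bonds. 10 = 4(2)+2, so the system is aromatic and both rings count as aromatic (quinoline).
Rings E and F form a fused bicyclic system (with one sulfur) with 9 sp² atoms and 10 π electrons from ring double bonds plus a heteroatom lone pair. 10 = 4(2)+2, so the system is aromatic and both rings count as aromatic (benzothiophene).
Aromatic: A, C, D, E, F. Total: 5.

5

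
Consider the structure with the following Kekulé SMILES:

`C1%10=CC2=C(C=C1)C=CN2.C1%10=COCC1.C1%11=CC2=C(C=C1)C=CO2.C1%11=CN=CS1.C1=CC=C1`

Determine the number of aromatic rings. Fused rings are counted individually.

The SMILES encodes a six-membered carbon ring with three alternating C=C double bonds, fused to a five-membered ring containing one N–H nitrogen and two C=C double bonds; a five-membered ring of four carbons and one oxygen, with one C=C double bond and two sp³ carbons; a six-membered carbon ring with three alternating C=C double bonds, fused to a five-membered ring containing one oxygen and two C=C double bonds; a five-membered ring with a sulfur at position 1 and a nitrogen at position 3 (in a C=N bond), with two double bonds; a four-membered carbon ring with two alternating C=C double bonds.
The fused 6/5-membered bicyclic (with one N–H) is a single π system with 9 sp² atoms and 10 π electrons from ring double bonds plus a heteroatom lone pair. 10 = 4(2)+2, so the system is aromatic and both rings count as aromatic (indole).
The 5-membered ring with one oxygen has two sp³ carbons, so it is not fully conjugated — not aromatic (2,3-dihydrofuran).
The fused 6/5-membered bicyclic (with one oxygen) is a single π system with 9 sp² atoms and 10 π electrons from ring double bonds plus a heteroatom lone pair. 10 = 4(2)+2, so the system is aromatic and both rings count as aromatic (benzofuran).
The 5-membered ring with one sulfur and one =N– is fully conjugated (every ring atom contributes a p orbital); 2 ring double bonds (4 π electrons) plus a heteroatom lone pair (2) give 6 π electrons. Since 6 = 4n+2 (n=1), it is aromatic (thiazole).
The 4-membered ring has only sp² ring atoms; a planar conformation would have a fully conjugated π system of 4 electrons. But 4 = 4(1), which is 4n not 4n+2, so it is not aromatic (cyclobutadiene) — cyclobutadiene is antiaromatic and distorts to a rectangle.
5 of the 7 rings are aromatic. Total: 5.

5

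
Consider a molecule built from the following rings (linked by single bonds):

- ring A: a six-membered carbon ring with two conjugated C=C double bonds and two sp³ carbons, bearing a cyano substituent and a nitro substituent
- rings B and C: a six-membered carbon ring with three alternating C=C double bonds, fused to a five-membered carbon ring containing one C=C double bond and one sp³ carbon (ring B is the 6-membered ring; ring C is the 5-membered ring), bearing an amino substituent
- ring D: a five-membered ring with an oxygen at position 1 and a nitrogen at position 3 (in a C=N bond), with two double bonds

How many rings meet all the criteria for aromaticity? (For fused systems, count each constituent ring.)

2

Ring A has two sp³ carbons, so it is not fully conjugated — not aromatic (1,3-cyclohexadiene).
Ring B has a continuous p-orbital overlap around the ring; 3 ring double bonds give 6 π electrons. That satisfies 4n+2 with n=1, so ring B is aromatic (benzene ring).
Ring C has one sp³ carbon, so it is not fully conjugated — not aromatic (cyclopentene ring).
Ring D has a continuous p-orbital overlap around the ring; 2 ring double bonds (4 π electrons) plus a heteroatom lone pair (2) give 6 π electrons. Since 6 = 4n+2 (n=1), ring D is aromatic (oxazole).
Aromatic: B, D. Total: 2.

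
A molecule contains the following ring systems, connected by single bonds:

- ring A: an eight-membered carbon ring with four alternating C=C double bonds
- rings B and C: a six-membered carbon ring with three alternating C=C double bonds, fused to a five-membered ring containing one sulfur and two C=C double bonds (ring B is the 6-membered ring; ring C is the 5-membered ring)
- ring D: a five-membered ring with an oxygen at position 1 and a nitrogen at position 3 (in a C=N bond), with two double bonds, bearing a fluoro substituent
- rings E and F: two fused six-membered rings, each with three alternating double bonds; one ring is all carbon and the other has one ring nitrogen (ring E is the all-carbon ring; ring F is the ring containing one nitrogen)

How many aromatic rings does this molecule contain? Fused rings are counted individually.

Ring A has only sp² ring atoms; a planar conformation would have a fully conjugated π system of 8 electrons. But 8 = 4(2), which is 4n not 4n+2, so ring A is not aromatic (cyclooctatetraene) — cyclooctatetraene distorts into a non-planar tub to avoid antiaromaticity.
Rings B and C form a fused bicyclic system (with one sulfur) with 9 sp² atoms and 10 π electrons from ring double bonds plus a heteroatom lone pair. 10 = 4(2)+2, so the system is aromatic and both rings count as aromatic (benzothiophene).
Ring D is fully conjugated (every ring atom contributes a p orbital); 2 ring double bonds (4 π electrons) plus a heteroatom lone pair (2) give 6 π electrons. Since 6 = 4n+2 (n=1), ring D is aromatic (oxazole).
Rings E and F form a fused bicyclic system (with one nitrogen) with 10 sp² atoms and 10 π electrons from ring double bonds. 10 = 4(2)+2, so the system is aromatic and both rings count as aromatic (quinoline).
Aromatic: B, C, D, E, F. Total: 5.

5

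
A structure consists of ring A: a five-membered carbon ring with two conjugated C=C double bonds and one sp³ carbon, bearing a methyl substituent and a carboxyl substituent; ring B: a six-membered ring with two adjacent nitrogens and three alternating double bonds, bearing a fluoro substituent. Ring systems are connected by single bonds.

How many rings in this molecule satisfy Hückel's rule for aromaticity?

1

Ring A has one sp³ carbon, so it is not fully conjugated — not aromatic (cyclopentadiene).
Ring B has a continuous p-orbital overlap around the ring; 3 ring double bonds give 6 π electrons. Since 6 = 4n+2 (n=1), ring B is aromatic (pyridazine).
Aromatic: B. Total: 1.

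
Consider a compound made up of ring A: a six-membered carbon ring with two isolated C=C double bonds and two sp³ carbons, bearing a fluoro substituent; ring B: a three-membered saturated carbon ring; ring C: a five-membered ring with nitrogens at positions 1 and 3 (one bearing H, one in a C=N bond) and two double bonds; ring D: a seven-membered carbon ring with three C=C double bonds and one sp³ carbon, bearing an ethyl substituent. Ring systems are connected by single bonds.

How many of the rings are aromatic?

1

Ring A has two sp³ carbons, so it is not fully conjugated — not aromatic (1,4-cyclohexadiene).
Ring B has only sp³ atoms, so it is not fully conjugated — not aromatic (cyclopropane).
Ring C has a continuous p-orbital overlap around the ring; 2 ring double bonds (4 π electrons) plus a heteroatom lone pair (2) give 6 π electrons. That satisfies 4n+2 with n=1, so ring C is aromatic (imidazole).
Ring D has one sp³ carbon, so it is not fully conjugated — not aromatic (cycloheptatriene).
Aromatic: C. Total: 1.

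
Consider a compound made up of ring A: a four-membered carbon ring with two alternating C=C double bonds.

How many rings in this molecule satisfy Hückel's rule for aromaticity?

0

Ring A has only sp² ring atoms; a planar conformation would have a fully conjugated π system of 4 electrons. But 4 = 4(1), which is 4n not 4n+2, so ring A is not aromatic (cyclobutadiene) — cyclobutadiene is antiaromatic and distorts to a rectangle.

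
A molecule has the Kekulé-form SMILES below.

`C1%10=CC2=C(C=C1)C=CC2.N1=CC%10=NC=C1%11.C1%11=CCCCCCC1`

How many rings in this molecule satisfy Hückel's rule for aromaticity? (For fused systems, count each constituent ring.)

The SMILES encodes a six-membered carbon ring with three alternating C=C double bonds, fused to a five-membered carbon ring containing one C=C double bond and one sp³ carbon; a six-membered ring with nitrogens at positions 1 and 4 and three alternating double bonds; an eight-membered carbon ring with one C=C double bond.
The 6-membered ring has a continuous p-orbital overlap around the ring; 3 ring double bonds give 6 π electrons. Since 6 = 4n+2 (n=1), it is aromatic (benzene ring).
The 5-membered ring has one sp³ carbon, so it is not fully conjugated — not aromatic (cyclopentene ring).
The 6-membered ring with two nitrogens (1,4) is fully conjugated (every ring atom contributes a p orbital); 3 ring double bonds give 6 π electrons. 6 = 4(1)+2, so it is aromatic (pyrazine).
The 8-membered ring has six sp³ carbons, so it is not fully conjugated — not aromatic (cyclooctene).
2 of the 4 rings are aromatic. Total: 2.

2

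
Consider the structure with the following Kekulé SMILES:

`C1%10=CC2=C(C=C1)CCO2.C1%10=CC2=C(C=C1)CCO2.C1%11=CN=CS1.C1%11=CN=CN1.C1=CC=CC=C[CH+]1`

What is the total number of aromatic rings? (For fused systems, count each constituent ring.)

The SMILES encodes a six-membered carbon ring with three alternating C=C double bonds, fused to a five-membered ring containing one oxygen and two sp³ carbons; a six-membered carbon ring with three alternating C=C double bonds, fused to a five-membered ring containing one oxygen and two sp³ carbons; a five-membered ring with a sulfur at position 1 and a nitrogen at position 3 (in a C=N bond), with two double bonds; a five-membered ring with nitrogens at positions 1 and 3 (one bearing H, one in a C=N bond) and two double bonds; a seven-membered all-carbon ring bearing a positive charge on one carbon, with three C=C double bonds.
The 6-membered ring is planar and fully conjugated; 3 ring double bonds give 6 π electrons. 6 = 4(1)+2, so it is aromatic (benzene ring).
The 5-membered ring with one oxygen has two sp³ carbons, so it is not fully conjugated — not aromatic (oxolane ring).
The second 6-membered ring has a continuous p-orbital overlap around the ring; 3 ring double bonds give 6 π electrons. 6 = 4(1)+2, so it is aromatic (benzene ring).
The second 5-membered ring with one oxygen has two sp³ carbons, so it is not fully conjugated — not aromatic (oxolane ring).
The 5-membered ring with one sulfur and one =N– is planar and fully conjugated; 2 ring double bonds (4 π electrons) plus a heteroatom lone pair (2) give 6 π electrons. 6 = 4(1)+2, so it is aromatic (thiazole).
The 5-membered ring with two nitrogens (one N–H, one =N–) has a continuous p-orbital overlap around the ring; 2 ring double bonds (4 π electrons) plus a heteroatom lone pair (2) give 6 π electrons. 6 = 4(1)+2, so it is aromatic (imidazole).
The 7-membered ring is fully conjugated (every ring atom contributes a p orbital); 3 ring double bonds (6 π electrons) plus the carbocation's empty p orbital (0, but keeps the ring conjugated) give 6 π electrons. 6 = 4(1)+2, so it is aromatic (tropylium cation).
5 of the 7 rings are aromatic. Total: 5.

5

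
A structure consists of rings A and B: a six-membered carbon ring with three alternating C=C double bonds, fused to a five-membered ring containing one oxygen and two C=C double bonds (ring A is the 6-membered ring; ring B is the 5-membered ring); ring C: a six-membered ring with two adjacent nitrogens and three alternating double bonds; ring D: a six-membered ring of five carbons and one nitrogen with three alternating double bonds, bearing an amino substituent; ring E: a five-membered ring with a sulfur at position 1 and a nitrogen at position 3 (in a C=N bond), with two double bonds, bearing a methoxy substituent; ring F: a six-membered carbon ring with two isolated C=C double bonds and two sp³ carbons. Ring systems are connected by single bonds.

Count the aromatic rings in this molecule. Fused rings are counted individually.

5

Rings A and B form a fused bicyclic system (with one oxygen) with 9 sp² atoms and 10 π electrons from ring double bonds plus a heteroatom lone pair. 10 = 4(2)+2, so the system is aromatic and both rings count as aromatic (benzofuran).
Ring C has a continuous p-orbital overlap around the ring; 3 ring double bonds give 6 π electrons. Since 6 = 4n+2 (n=1), ring C is aromatic (pyridazine).
Ring D has a continuous p-orbital overlap around the ring; 3 ring double bonds give 6 π electrons. That satisfies 4n+2 with n=1, so ring D is aromatic (pyridine).
Ring E is planar and fully conjugated; 2 ring double bonds (4 π electrons) plus a heteroatom lone pair (2) give 6 π electrons. That satisfies 4n+2 with n=1, so ring E is aromatic (thiazole).
Ring F has two sp³ carbons, so it is not fully conjugated — not aromatic (1,4-cyclohexadiene).
Aromatic: A, B, C, D, E. Total: 5.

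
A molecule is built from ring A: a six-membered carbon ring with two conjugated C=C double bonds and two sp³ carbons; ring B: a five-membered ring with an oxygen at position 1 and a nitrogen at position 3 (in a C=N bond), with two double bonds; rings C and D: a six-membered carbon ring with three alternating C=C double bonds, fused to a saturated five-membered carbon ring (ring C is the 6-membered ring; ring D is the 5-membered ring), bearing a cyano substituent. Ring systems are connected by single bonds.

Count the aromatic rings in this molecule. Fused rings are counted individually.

2

Ring A has two sp³ carbons, so it is not fully conjugated — not aromatic (1,3-cyclohexadiene).
Ring B is fully conjugated (every ring atom contributes a p orbital); 2 ring double bonds (4 π electrons) plus a heteroatom lone pair (2) give 6 π electrons. Since 6 = 4n+2 (n=1), ring B is aromatic (oxazole).
Ring C is planar and fully conjugated; 3 ring double bonds give 6 π electrons. Since 6 = 4n+2 (n=1), ring C is aromatic (benzene ring).
Ring D has three sp³ carbons, so it is not fully conjugated — not aromatic (cyclopentane ring).
Aromatic: B, C. Total: 2.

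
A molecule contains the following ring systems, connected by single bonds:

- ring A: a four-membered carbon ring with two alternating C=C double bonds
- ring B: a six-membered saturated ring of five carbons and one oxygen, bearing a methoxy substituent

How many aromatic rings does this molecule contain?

0

Ring A has only sp² ring atoms; a planar conformation would have a fully conjugated π system of 4 electrons. But 4 = 4(1), which is 4n not 4n+2, so ring A is not aromatic (cyclobutadiene) — cyclobutadiene is antiaromatic and distorts to a rectangle.
Ring B has only sp³ atoms, so it is not fully conjugated — not aromatic (tetrahydropyran).
No ring is aromatic. Total: 0.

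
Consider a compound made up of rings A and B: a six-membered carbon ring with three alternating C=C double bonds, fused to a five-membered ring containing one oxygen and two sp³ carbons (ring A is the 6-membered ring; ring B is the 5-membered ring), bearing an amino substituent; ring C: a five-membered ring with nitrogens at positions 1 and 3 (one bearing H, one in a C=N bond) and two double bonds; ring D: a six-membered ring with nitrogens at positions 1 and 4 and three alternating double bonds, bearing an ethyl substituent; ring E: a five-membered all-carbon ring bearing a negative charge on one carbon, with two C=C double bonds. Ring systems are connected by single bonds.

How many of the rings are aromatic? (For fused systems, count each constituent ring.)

4

Ring A has a continuous p-orbital overlap around the ring; 3 ring double bonds give 6 π electrons. 6 = 4(1)+2, so ring A is aromatic (benzene ring).
Ring B has two sp³ carbons, so it is not fully conjugated — not aromatic (oxolane ring).
Ring C has a continuous p-orbital overlap around the ring; 2 ring double bonds (4 π electrons) plus a heteroatom lone pair (2) give 6 π electrons. 6 = 4(1)+2, so ring C is aromatic (imidazole).
Ring D is fully conjugated (every ring atom contributes a p orbital); 3 ring double bonds give 6 π electrons. That satisfies 4n+2 with n=1, so ring D is aromatic (pyrazine).
Ring E has a continuous p-orbital overlap around the ring; 2 ring double bonds (4 π electrons) plus the carbanion lone pair (2) give 6 π electrons. 6 = 4(1)+2, so ring E is aromatic (cyclopentadienyl anion).
Aromatic: A, C, D, E. Total: 4.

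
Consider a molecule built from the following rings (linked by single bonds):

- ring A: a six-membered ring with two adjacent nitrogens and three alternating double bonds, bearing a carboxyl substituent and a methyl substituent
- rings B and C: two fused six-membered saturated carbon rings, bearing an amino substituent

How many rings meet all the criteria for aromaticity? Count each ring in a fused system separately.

1

Ring A is planar and fully conjugated; 3 ring double bonds give 6 π electrons. That satisfies 4n+2 with n=1, so ring A is aromatic (pyridazine).
Ring B has only sp³ atoms, so it is not fully conjugated — not aromatic (cyclohexane ring).
Ring C has only sp³ atoms, so it is not fully conjugated — not aromatic (cyclohexane ring).
Aromatic: A. Total: 1.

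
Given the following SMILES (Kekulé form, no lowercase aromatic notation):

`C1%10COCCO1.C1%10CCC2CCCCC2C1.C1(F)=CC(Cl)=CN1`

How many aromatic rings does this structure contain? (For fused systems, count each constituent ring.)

The SMILES encodes a six-membered saturated ring with oxygens at positions 1 and 4; two fused six-membered saturated carbon rings; a five-membered ring of four carbons and one nitrogen bearing a hydrogen, with two C=C double bonds.
The 6-membered ring with two oxygens (1,4) has only sp³ atoms, so it is not fully conjugated — not aromatic (1,4-dioxane).
The 6-membered ring has only sp³ atoms, so it is not fully conjugated — not aromatic (cyclohexane ring).
The second 6-membered ring has only sp³ atoms, so it is not fully conjugated — not aromatic (cyclohexane ring).
The 5-membered ring with one N–H is fully conjugated (every ring atom contributes a p orbital); 2 ring double bonds (4 π electrons) plus a heteroatom lone pair (2) give 6 π electrons. 6 = 4(1)+2, so it is aromatic (pyrrole).
1 of the 4 rings is aromatic. Total: 1.

1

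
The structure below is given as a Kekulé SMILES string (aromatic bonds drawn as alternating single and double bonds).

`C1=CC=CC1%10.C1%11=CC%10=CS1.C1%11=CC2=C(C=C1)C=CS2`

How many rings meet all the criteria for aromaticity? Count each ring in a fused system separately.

The SMILES encodes a five-membered carbon ring with two conjugated C=C double bonds and one sp³ carbon; a five-membered ring of four carbons and one sulfur, with two C=C double bonds; a six-membered carbon ring with three alternating C=C double bonds, fused to a five-membered ring containing one sulfur and two C=C double bonds.
The 5-membered ring has one sp³ carbon, so it is not fully conjugated — not aromatic (cyclopentadiene).
The 5-membered ring with one sulfur is planar and fully conjugated; 2 ring double bonds (4 π electrons) plus a heteroatom lone pair (2) give 6 π electrons. Since 6 = 4n+2 (n=1), it is aromatic (thiophene).
The fused 6/5-membered bicyclic (with one sulfur) is a single π system with 9 sp² atoms and 10 π electrons from ring double bonds plus a heteroatom lone pair. 10 = 4(2)+2, so the system is aromatic and both rings count as aromatic (benzothiophene).
3 of the 4 rings are aromatic. Total: 3.

3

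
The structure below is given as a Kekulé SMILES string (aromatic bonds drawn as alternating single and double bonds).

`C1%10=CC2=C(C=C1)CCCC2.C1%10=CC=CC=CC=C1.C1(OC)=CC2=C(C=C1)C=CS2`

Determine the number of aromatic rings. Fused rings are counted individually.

3

The SMILES encodes a six-membered carbon ring with three alternating C=C double bonds, fused to a saturated six-membered carbon ring; an eight-membered carbon ring with four alternating C=C double bonds; a six-membered carbon ring with three alternating C=C double bonds, fused to a five-membered ring containing one sulfur and two C=C double bonds.
The 6-membered ring is fully conjugated (every ring atom contributes a p orbital); 3 ring double bonds give 6 π electrons. That satisfies 4n+2 with n=1, so it is aromatic (benzene ring).
The second 6-membered ring has four sp³ carbons, so it is not fully conjugated — not aromatic (cyclohexane ring).
The 8-membered ring has only sp² ring atoms; a planar conformation would have a fully conjugated π system of 8 electrons. But 8 = 4(2), which is 4n not 4n+2, so it is not aromatic (cyclooctatetraene) — cyclooctatetraene distorts into a non-planar tub to avoid antiaromaticity.
The fused 6/5-membered bicyclic (with one sulfur) is a single π system with 9 sp² atoms and 10 π electrons from ring double bonds plus a heteroatom lone pair. 10 = 4(2)+2, so the system is aromatic and both rings count as aromatic (benzothiophene).
3 of the 5 rings are aromatic. Total: 3.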